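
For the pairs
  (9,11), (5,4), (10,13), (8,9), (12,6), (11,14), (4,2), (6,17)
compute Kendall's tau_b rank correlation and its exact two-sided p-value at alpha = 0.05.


Step 1: Enumerate the 28 unordered pairs (i,j) with i<j and classify each by sign(x_j-x_i) * sign(y_j-y_i).
  (1,2):dx=-4,dy=-7->C; (1,3):dx=+1,dy=+2->C; (1,4):dx=-1,dy=-2->C; (1,5):dx=+3,dy=-5->D
  (1,6):dx=+2,dy=+3->C; (1,7):dx=-5,dy=-9->C; (1,8):dx=-3,dy=+6->D; (2,3):dx=+5,dy=+9->C
  (2,4):dx=+3,dy=+5->C; (2,5):dx=+7,dy=+2->C; (2,6):dx=+6,dy=+10->C; (2,7):dx=-1,dy=-2->C
  (2,8):dx=+1,dy=+13->C; (3,4):dx=-2,dy=-4->C; (3,5):dx=+2,dy=-7->D; (3,6):dx=+1,dy=+1->C
  (3,7):dx=-6,dy=-11->C; (3,8):dx=-4,dy=+4->D; (4,5):dx=+4,dy=-3->D; (4,6):dx=+3,dy=+5->C
  (4,7):dx=-4,dy=-7->C; (4,8):dx=-2,dy=+8->D; (5,6):dx=-1,dy=+8->D; (5,7):dx=-8,dy=-4->C
  (5,8):dx=-6,dy=+11->D; (6,7):dx=-7,dy=-12->C; (6,8):dx=-5,dy=+3->D; (7,8):dx=+2,dy=+15->C
Step 2: C = 19, D = 9, total pairs = 28.
Step 3: tau = (C - D)/(n(n-1)/2) = (19 - 9)/28 = 0.357143.
Step 4: Exact two-sided p-value (enumerate n! = 40320 permutations of y under H0): p = 0.275099.
Step 5: alpha = 0.05. fail to reject H0.

tau_b = 0.3571 (C=19, D=9), p = 0.275099, fail to reject H0.


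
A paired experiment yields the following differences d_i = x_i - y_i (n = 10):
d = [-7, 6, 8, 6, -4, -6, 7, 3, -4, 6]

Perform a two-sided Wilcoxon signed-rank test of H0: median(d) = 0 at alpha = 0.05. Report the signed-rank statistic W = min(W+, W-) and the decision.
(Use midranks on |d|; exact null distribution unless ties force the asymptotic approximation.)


Step 1: Drop any zero differences (none here) and take |d_i|.
|d| = [7, 6, 8, 6, 4, 6, 7, 3, 4, 6]
Step 2: Midrank |d_i| (ties get averaged ranks).
ranks: |7|->8.5, |6|->5.5, |8|->10, |6|->5.5, |4|->2.5, |6|->5.5, |7|->8.5, |3|->1, |4|->2.5, |6|->5.5
Step 3: Attach original signs; sum ranks with positive sign and with negative sign.
W+ = 5.5 + 10 + 5.5 + 8.5 + 1 + 5.5 = 36
W- = 8.5 + 2.5 + 5.5 + 2.5 = 19
(Check: W+ + W- = 55 should equal n(n+1)/2 = 55.)
Step 4: Test statistic W = min(W+, W-) = 19.
Step 5: Ties in |d|, so use the tie-corrected normal approximation.
        E[W] = n(n+1)/4 = 10*11/4 = 27.5.
        Tie groups: |d|=4 (t=2), |d|=6 (t=4), |d|=7 (t=2); sum(t^3 - t) = 72.
        Var[W] = n(n+1)(2n+1)/24 - sum(t^3-t)/48 = 2310/24 - 72/48 = 94.75.
        z = (W - E[W]) / sqrt(Var[W]) = (19 - 27.5) / 9.7340 = -0.8732.
        Two-sided p = 2*Phi(z) = 0.382537.
Step 6: alpha = 0.05. fail to reject H0.

W+ = 36, W- = 19, W = min = 19, p = 0.382537, fail to reject H0.


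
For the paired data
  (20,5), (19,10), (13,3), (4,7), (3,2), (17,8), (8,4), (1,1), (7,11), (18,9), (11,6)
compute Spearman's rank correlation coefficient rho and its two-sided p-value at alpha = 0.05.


Step 1: Rank x and y separately (midranks; no ties here).
rank(x): 20->11, 19->10, 13->7, 4->3, 3->2, 17->8, 8->5, 1->1, 7->4, 18->9, 11->6
rank(y): 5->5, 10->10, 3->3, 7->7, 2->2, 8->8, 4->4, 1->1, 11->11, 9->9, 6->6
Step 2: d_i = R_x(i) - R_y(i); compute d_i^2.
  (11-5)^2=36, (10-10)^2=0, (7-3)^2=16, (3-7)^2=16, (2-2)^2=0, (8-8)^2=0, (5-4)^2=1, (1-1)^2=0, (4-11)^2=49, (9-9)^2=0, (6-6)^2=0
sum(d^2) = 118.
Step 3: rho = 1 - 6*118 / (11*(11^2 - 1)) = 1 - 708/1320 = 0.463636.
Step 4: Under H0, t = rho * sqrt((n-2)/(1-rho^2)) = 1.5698 ~ t(9).
Step 5: Two-sided p-value from the t-distribution with 9 df = 0.150901.
Step 6: alpha = 0.05. fail to reject H0.

rho = 0.4636, p = 0.150901, fail to reject H0 at alpha = 0.05.


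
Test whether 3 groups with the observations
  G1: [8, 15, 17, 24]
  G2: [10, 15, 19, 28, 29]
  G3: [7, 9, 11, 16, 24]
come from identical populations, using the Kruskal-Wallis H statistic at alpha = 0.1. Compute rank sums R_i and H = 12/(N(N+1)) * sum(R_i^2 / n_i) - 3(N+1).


Step 1: Combine all N = 14 observations and assign midranks.
sorted (value, group, rank): (7,G3,1), (8,G1,2), (9,G3,3), (10,G2,4), (11,G3,5), (15,G1,6.5), (15,G2,6.5), (16,G3,8), (17,G1,9), (19,G2,10), (24,G1,11.5), (24,G3,11.5), (28,G2,13), (29,G2,14)
Step 2: Sum ranks within each group.
R_1 = 29 (n_1 = 4)
R_2 = 47.5 (n_2 = 5)
R_3 = 28.5 (n_3 = 5)
Step 3: H = 12/(N(N+1)) * sum(R_i^2/n_i) - 3(N+1)
     = 12/(14*15) * (29^2/4 + 47.5^2/5 + 28.5^2/5) - 3*15
     = 0.057143 * 823.95 - 45
     = 2.082857.
Step 4: Ties present; correction factor C = 1 - 12/(14^3 - 14) = 0.995604. Corrected H = 2.082857 / 0.995604 = 2.092053.
Step 5: Under H0, H ~ chi^2(2); p-value = 0.351331.
Step 6: alpha = 0.1. fail to reject H0.

H = 2.0921, df = 2, p = 0.351331, fail to reject H0.


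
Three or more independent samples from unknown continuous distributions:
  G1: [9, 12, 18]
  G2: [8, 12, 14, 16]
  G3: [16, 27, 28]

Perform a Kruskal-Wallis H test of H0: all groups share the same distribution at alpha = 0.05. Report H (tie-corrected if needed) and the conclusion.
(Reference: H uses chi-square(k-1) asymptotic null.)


Step 1: Combine all N = 10 observations and assign midranks.
sorted (value, group, rank): (8,G2,1), (9,G1,2), (12,G1,3.5), (12,G2,3.5), (14,G2,5), (16,G2,6.5), (16,G3,6.5), (18,G1,8), (27,G3,9), (28,G3,10)
Step 2: Sum ranks within each group.
R_1 = 13.5 (n_1 = 3)
R_2 = 16 (n_2 = 4)
R_3 = 25.5 (n_3 = 3)
Step 3: H = 12/(N(N+1)) * sum(R_i^2/n_i) - 3(N+1)
     = 12/(10*11) * (13.5^2/3 + 16^2/4 + 25.5^2/3) - 3*11
     = 0.109091 * 341.5 - 33
     = 4.254545.
Step 4: Ties present; correction factor C = 1 - 12/(10^3 - 10) = 0.987879. Corrected H = 4.254545 / 0.987879 = 4.306748.
Step 5: Under H0, H ~ chi^2(2); p-value = 0.116092.
Step 6: alpha = 0.05. fail to reject H0.

H = 4.3067, df = 2, p = 0.116092, fail to reject H0.


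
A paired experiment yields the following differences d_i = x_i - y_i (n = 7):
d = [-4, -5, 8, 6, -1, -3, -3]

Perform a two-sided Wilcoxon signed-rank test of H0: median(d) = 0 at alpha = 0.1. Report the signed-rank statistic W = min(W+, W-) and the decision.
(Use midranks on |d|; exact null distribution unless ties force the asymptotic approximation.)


Step 1: Drop any zero differences (none here) and take |d_i|.
|d| = [4, 5, 8, 6, 1, 3, 3]
Step 2: Midrank |d_i| (ties get averaged ranks).
ranks: |4|->4, |5|->5, |8|->7, |6|->6, |1|->1, |3|->2.5, |3|->2.5
Step 3: Attach original signs; sum ranks with positive sign and with negative sign.
W+ = 7 + 6 = 13
W- = 4 + 5 + 1 + 2.5 + 2.5 = 15
(Check: W+ + W- = 28 should equal n(n+1)/2 = 28.)
Step 4: Test statistic W = min(W+, W-) = 13.
Step 5: Ties in |d|, so use the tie-corrected normal approximation.
        E[W] = n(n+1)/4 = 7*8/4 = 14.
        Tie groups: |d|=3 (t=2); sum(t^3 - t) = 6.
        Var[W] = n(n+1)(2n+1)/24 - sum(t^3-t)/48 = 840/24 - 6/48 = 34.875.
        z = (W - E[W]) / sqrt(Var[W]) = (13 - 14) / 5.9055 = -0.1693.
        Two-sided p = 2*Phi(z) = 0.865534.
Step 6: alpha = 0.1. fail to reject H0.

W+ = 13, W- = 15, W = min = 13, p = 0.865534, fail to reject H0.


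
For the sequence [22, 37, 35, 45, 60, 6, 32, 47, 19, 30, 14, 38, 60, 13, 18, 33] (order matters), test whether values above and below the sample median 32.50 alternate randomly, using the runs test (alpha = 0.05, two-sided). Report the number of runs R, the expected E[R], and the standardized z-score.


Step 1: Compute median = 32.50; label A = above, B = below.
Labels in order: BAAAABBABBBAABBA  (n_A = 8, n_B = 8)
Step 2: Count runs R = 8.
Step 3: Under H0 (random ordering), E[R] = 2*n_A*n_B/(n_A+n_B) + 1 = 2*8*8/16 + 1 = 9.0000.
        Var[R] = 2*n_A*n_B*(2*n_A*n_B - n_A - n_B) / ((n_A+n_B)^2 * (n_A+n_B-1)) = 14336/3840 = 3.7333.
        SD[R] = 1.9322.
Step 4: Continuity-corrected z = (R + 0.5 - E[R]) / SD[R] = (8 + 0.5 - 9.0000) / 1.9322 = -0.2588.
Step 5: Two-sided p-value via normal approximation = 2*(1 - Phi(|z|)) = 0.795809.
Step 6: alpha = 0.05. fail to reject H0.

R = 8, z = -0.2588, p = 0.795809, fail to reject H0.


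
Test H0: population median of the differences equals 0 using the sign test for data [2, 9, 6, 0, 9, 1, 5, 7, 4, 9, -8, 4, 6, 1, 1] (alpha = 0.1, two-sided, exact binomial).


Step 1: Discard zero differences. Original n = 15; n_eff = number of nonzero differences = 14.
Nonzero differences (with sign): +2, +9, +6, +9, +1, +5, +7, +4, +9, -8, +4, +6, +1, +1
Step 2: Count signs: positive = 13, negative = 1.
Step 3: Under H0: P(positive) = 0.5, so the number of positives S ~ Bin(14, 0.5).
Step 4: Two-sided exact p-value = sum of Bin(14,0.5) probabilities at or below the observed probability = 0.001831.
Step 5: alpha = 0.1. reject H0.

n_eff = 14, pos = 13, neg = 1, p = 0.001831, reject H0.


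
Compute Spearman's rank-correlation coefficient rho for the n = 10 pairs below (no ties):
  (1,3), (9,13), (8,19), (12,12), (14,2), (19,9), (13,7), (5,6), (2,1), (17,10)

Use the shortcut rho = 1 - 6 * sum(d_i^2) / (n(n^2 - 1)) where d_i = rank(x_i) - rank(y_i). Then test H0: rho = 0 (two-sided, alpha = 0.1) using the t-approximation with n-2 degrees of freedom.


Step 1: Rank x and y separately (midranks; no ties here).
rank(x): 1->1, 9->5, 8->4, 12->6, 14->8, 19->10, 13->7, 5->3, 2->2, 17->9
rank(y): 3->3, 13->9, 19->10, 12->8, 2->2, 9->6, 7->5, 6->4, 1->1, 10->7
Step 2: d_i = R_x(i) - R_y(i); compute d_i^2.
  (1-3)^2=4, (5-9)^2=16, (4-10)^2=36, (6-8)^2=4, (8-2)^2=36, (10-6)^2=16, (7-5)^2=4, (3-4)^2=1, (2-1)^2=1, (9-7)^2=4
sum(d^2) = 122.
Step 3: rho = 1 - 6*122 / (10*(10^2 - 1)) = 1 - 732/990 = 0.260606.
Step 4: Under H0, t = rho * sqrt((n-2)/(1-rho^2)) = 0.7635 ~ t(8).
Step 5: Two-sided p-value from the t-distribution with 8 df = 0.467089.
Step 6: alpha = 0.1. fail to reject H0.

rho = 0.2606, p = 0.467089, fail to reject H0 at alpha = 0.1.


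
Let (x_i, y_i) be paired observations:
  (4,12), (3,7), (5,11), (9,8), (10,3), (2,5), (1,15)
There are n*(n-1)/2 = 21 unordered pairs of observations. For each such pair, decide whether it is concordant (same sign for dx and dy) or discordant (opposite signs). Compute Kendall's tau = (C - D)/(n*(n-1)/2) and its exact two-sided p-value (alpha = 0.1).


Step 1: Enumerate the 21 unordered pairs (i,j) with i<j and classify each by sign(x_j-x_i) * sign(y_j-y_i).
  (1,2):dx=-1,dy=-5->C; (1,3):dx=+1,dy=-1->D; (1,4):dx=+5,dy=-4->D; (1,5):dx=+6,dy=-9->D
  (1,6):dx=-2,dy=-7->C; (1,7):dx=-3,dy=+3->D; (2,3):dx=+2,dy=+4->C; (2,4):dx=+6,dy=+1->C
  (2,5):dx=+7,dy=-4->D; (2,6):dx=-1,dy=-2->C; (2,7):dx=-2,dy=+8->D; (3,4):dx=+4,dy=-3->D
  (3,5):dx=+5,dy=-8->D; (3,6):dx=-3,dy=-6->C; (3,7):dx=-4,dy=+4->D; (4,5):dx=+1,dy=-5->D
  (4,6):dx=-7,dy=-3->C; (4,7):dx=-8,dy=+7->D; (5,6):dx=-8,dy=+2->D; (5,7):dx=-9,dy=+12->D
  (6,7):dx=-1,dy=+10->D
Step 2: C = 7, D = 14, total pairs = 21.
Step 3: tau = (C - D)/(n(n-1)/2) = (7 - 14)/21 = -0.333333.
Step 4: Exact two-sided p-value (enumerate n! = 5040 permutations of y under H0): p = 0.381349.
Step 5: alpha = 0.1. fail to reject H0.

tau_b = -0.3333 (C=7, D=14), p = 0.381349, fail to reject H0.


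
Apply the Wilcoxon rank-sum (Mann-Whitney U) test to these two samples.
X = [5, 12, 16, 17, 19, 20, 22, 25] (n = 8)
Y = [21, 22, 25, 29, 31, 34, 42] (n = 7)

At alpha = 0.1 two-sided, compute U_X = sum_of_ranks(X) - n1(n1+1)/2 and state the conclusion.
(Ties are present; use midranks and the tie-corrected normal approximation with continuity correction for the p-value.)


Step 1: Combine and sort all 15 observations; assign midranks.
sorted (value, group): (5,X), (12,X), (16,X), (17,X), (19,X), (20,X), (21,Y), (22,X), (22,Y), (25,X), (25,Y), (29,Y), (31,Y), (34,Y), (42,Y)
ranks: 5->1, 12->2, 16->3, 17->4, 19->5, 20->6, 21->7, 22->8.5, 22->8.5, 25->10.5, 25->10.5, 29->12, 31->13, 34->14, 42->15
Step 2: Rank sum for X: R1 = 1 + 2 + 3 + 4 + 5 + 6 + 8.5 + 10.5 = 40.
Step 3: U_X = R1 - n1(n1+1)/2 = 40 - 8*9/2 = 40 - 36 = 4.
       U_Y = n1*n2 - U_X = 56 - 4 = 52.
Step 4: Ties are present, so use the tie-corrected normal approximation (with continuity correction) for the p-value.
Step 5: p-value = 0.006441; compare to alpha = 0.1. reject H0.

U_X = 4, p = 0.006441, reject H0 at alpha = 0.1.


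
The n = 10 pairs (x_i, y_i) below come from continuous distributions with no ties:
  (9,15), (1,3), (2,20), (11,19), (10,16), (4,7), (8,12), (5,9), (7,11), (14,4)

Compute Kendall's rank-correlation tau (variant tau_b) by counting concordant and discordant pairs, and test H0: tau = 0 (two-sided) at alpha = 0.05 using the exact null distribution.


Step 1: Enumerate the 45 unordered pairs (i,j) with i<j and classify each by sign(x_j-x_i) * sign(y_j-y_i).
  (1,2):dx=-8,dy=-12->C; (1,3):dx=-7,dy=+5->D; (1,4):dx=+2,dy=+4->C; (1,5):dx=+1,dy=+1->C
  (1,6):dx=-5,dy=-8->C; (1,7):dx=-1,dy=-3->C; (1,8):dx=-4,dy=-6->C; (1,9):dx=-2,dy=-4->C
  (1,10):dx=+5,dy=-11->D; (2,3):dx=+1,dy=+17->C; (2,4):dx=+10,dy=+16->C; (2,5):dx=+9,dy=+13->C
  (2,6):dx=+3,dy=+4->C; (2,7):dx=+7,dy=+9->C; (2,8):dx=+4,dy=+6->C; (2,9):dx=+6,dy=+8->C
  (2,10):dx=+13,dy=+1->C; (3,4):dx=+9,dy=-1->D; (3,5):dx=+8,dy=-4->D; (3,6):dx=+2,dy=-13->D
  (3,7):dx=+6,dy=-8->D; (3,8):dx=+3,dy=-11->D; (3,9):dx=+5,dy=-9->D; (3,10):dx=+12,dy=-16->D
  (4,5):dx=-1,dy=-3->C; (4,6):dx=-7,dy=-12->C; (4,7):dx=-3,dy=-7->C; (4,8):dx=-6,dy=-10->C
  (4,9):dx=-4,dy=-8->C; (4,10):dx=+3,dy=-15->D; (5,6):dx=-6,dy=-9->C; (5,7):dx=-2,dy=-4->C
  (5,8):dx=-5,dy=-7->C; (5,9):dx=-3,dy=-5->C; (5,10):dx=+4,dy=-12->D; (6,7):dx=+4,dy=+5->C
  (6,8):dx=+1,dy=+2->C; (6,9):dx=+3,dy=+4->C; (6,10):dx=+10,dy=-3->D; (7,8):dx=-3,dy=-3->C
  (7,9):dx=-1,dy=-1->C; (7,10):dx=+6,dy=-8->D; (8,9):dx=+2,dy=+2->C; (8,10):dx=+9,dy=-5->D
  (9,10):dx=+7,dy=-7->D
Step 2: C = 30, D = 15, total pairs = 45.
Step 3: tau = (C - D)/(n(n-1)/2) = (30 - 15)/45 = 0.333333.
Step 4: Exact two-sided p-value (enumerate n! = 3628800 permutations of y under H0): p = 0.216373.
Step 5: alpha = 0.05. fail to reject H0.

tau_b = 0.3333 (C=30, D=15), p = 0.216373, fail to reject H0.


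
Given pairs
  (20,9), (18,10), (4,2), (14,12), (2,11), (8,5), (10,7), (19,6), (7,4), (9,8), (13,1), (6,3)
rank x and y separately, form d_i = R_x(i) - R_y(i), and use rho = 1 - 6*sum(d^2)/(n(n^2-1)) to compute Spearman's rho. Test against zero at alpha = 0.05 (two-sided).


Step 1: Rank x and y separately (midranks; no ties here).
rank(x): 20->12, 18->10, 4->2, 14->9, 2->1, 8->5, 10->7, 19->11, 7->4, 9->6, 13->8, 6->3
rank(y): 9->9, 10->10, 2->2, 12->12, 11->11, 5->5, 7->7, 6->6, 4->4, 8->8, 1->1, 3->3
Step 2: d_i = R_x(i) - R_y(i); compute d_i^2.
  (12-9)^2=9, (10-10)^2=0, (2-2)^2=0, (9-12)^2=9, (1-11)^2=100, (5-5)^2=0, (7-7)^2=0, (11-6)^2=25, (4-4)^2=0, (6-8)^2=4, (8-1)^2=49, (3-3)^2=0
sum(d^2) = 196.
Step 3: rho = 1 - 6*196 / (12*(12^2 - 1)) = 1 - 1176/1716 = 0.314685.
Step 4: Under H0, t = rho * sqrt((n-2)/(1-rho^2)) = 1.0484 ~ t(10).
Step 5: Two-sided p-value from the t-distribution with 10 df = 0.319139.
Step 6: alpha = 0.05. fail to reject H0.

rho = 0.3147, p = 0.319139, fail to reject H0 at alpha = 0.05.


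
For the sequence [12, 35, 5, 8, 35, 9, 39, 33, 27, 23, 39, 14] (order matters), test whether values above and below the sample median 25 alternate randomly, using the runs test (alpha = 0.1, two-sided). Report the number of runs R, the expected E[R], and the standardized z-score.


Step 1: Compute median = 25; label A = above, B = below.
Labels in order: BABBABAAABAB  (n_A = 6, n_B = 6)
Step 2: Count runs R = 9.
Step 3: Under H0 (random ordering), E[R] = 2*n_A*n_B/(n_A+n_B) + 1 = 2*6*6/12 + 1 = 7.0000.
        Var[R] = 2*n_A*n_B*(2*n_A*n_B - n_A - n_B) / ((n_A+n_B)^2 * (n_A+n_B-1)) = 4320/1584 = 2.7273.
        SD[R] = 1.6514.
Step 4: Continuity-corrected z = (R - 0.5 - E[R]) / SD[R] = (9 - 0.5 - 7.0000) / 1.6514 = 0.9083.
Step 5: Two-sided p-value via normal approximation = 2*(1 - Phi(|z|)) = 0.363722.
Step 6: alpha = 0.1. fail to reject H0.

R = 9, z = 0.9083, p = 0.363722, fail to reject H0.


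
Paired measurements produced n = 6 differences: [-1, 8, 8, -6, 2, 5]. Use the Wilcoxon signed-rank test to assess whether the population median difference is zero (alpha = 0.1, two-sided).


Step 1: Drop any zero differences (none here) and take |d_i|.
|d| = [1, 8, 8, 6, 2, 5]
Step 2: Midrank |d_i| (ties get averaged ranks).
ranks: |1|->1, |8|->5.5, |8|->5.5, |6|->4, |2|->2, |5|->3
Step 3: Attach original signs; sum ranks with positive sign and with negative sign.
W+ = 5.5 + 5.5 + 2 + 3 = 16
W- = 1 + 4 = 5
(Check: W+ + W- = 21 should equal n(n+1)/2 = 21.)
Step 4: Test statistic W = min(W+, W-) = 5.
Step 5: Ties in |d|, so use the tie-corrected normal approximation.
        E[W] = n(n+1)/4 = 6*7/4 = 10.5.
        Tie groups: |d|=8 (t=2); sum(t^3 - t) = 6.
        Var[W] = n(n+1)(2n+1)/24 - sum(t^3-t)/48 = 546/24 - 6/48 = 22.625.
        z = (W - E[W]) / sqrt(Var[W]) = (5 - 10.5) / 4.7566 = -1.1563.
        Two-sided p = 2*Phi(z) = 0.247561.
Step 6: alpha = 0.1. fail to reject H0.

W+ = 16, W- = 5, W = min = 5, p = 0.247561, fail to reject H0.


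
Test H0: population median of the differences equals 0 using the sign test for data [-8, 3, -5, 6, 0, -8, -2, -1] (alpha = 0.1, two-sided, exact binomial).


Step 1: Discard zero differences. Original n = 8; n_eff = number of nonzero differences = 7.
Nonzero differences (with sign): -8, +3, -5, +6, -8, -2, -1
Step 2: Count signs: positive = 2, negative = 5.
Step 3: Under H0: P(positive) = 0.5, so the number of positives S ~ Bin(7, 0.5).
Step 4: Two-sided exact p-value = sum of Bin(7,0.5) probabilities at or below the observed probability = 0.453125.
Step 5: alpha = 0.1. fail to reject H0.

n_eff = 7, pos = 2, neg = 5, p = 0.453125, fail to reject H0.


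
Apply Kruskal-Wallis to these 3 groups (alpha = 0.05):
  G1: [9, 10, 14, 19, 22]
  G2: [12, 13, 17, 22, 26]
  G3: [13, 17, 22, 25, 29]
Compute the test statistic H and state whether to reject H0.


Step 1: Combine all N = 15 observations and assign midranks.
sorted (value, group, rank): (9,G1,1), (10,G1,2), (12,G2,3), (13,G2,4.5), (13,G3,4.5), (14,G1,6), (17,G2,7.5), (17,G3,7.5), (19,G1,9), (22,G1,11), (22,G2,11), (22,G3,11), (25,G3,13), (26,G2,14), (29,G3,15)
Step 2: Sum ranks within each group.
R_1 = 29 (n_1 = 5)
R_2 = 40 (n_2 = 5)
R_3 = 51 (n_3 = 5)
Step 3: H = 12/(N(N+1)) * sum(R_i^2/n_i) - 3(N+1)
     = 12/(15*16) * (29^2/5 + 40^2/5 + 51^2/5) - 3*16
     = 0.050000 * 1008.4 - 48
     = 2.420000.
Step 4: Ties present; correction factor C = 1 - 36/(15^3 - 15) = 0.989286. Corrected H = 2.420000 / 0.989286 = 2.446209.
Step 5: Under H0, H ~ chi^2(2); p-value = 0.294315.
Step 6: alpha = 0.05. fail to reject H0.

H = 2.4462, df = 2, p = 0.294315, fail to reject H0.


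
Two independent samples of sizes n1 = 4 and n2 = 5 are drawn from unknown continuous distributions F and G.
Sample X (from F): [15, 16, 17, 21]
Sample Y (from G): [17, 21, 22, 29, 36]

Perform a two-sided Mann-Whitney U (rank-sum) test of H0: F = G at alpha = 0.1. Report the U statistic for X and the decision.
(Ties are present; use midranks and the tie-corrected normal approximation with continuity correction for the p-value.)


Step 1: Combine and sort all 9 observations; assign midranks.
sorted (value, group): (15,X), (16,X), (17,X), (17,Y), (21,X), (21,Y), (22,Y), (29,Y), (36,Y)
ranks: 15->1, 16->2, 17->3.5, 17->3.5, 21->5.5, 21->5.5, 22->7, 29->8, 36->9
Step 2: Rank sum for X: R1 = 1 + 2 + 3.5 + 5.5 = 12.
Step 3: U_X = R1 - n1(n1+1)/2 = 12 - 4*5/2 = 12 - 10 = 2.
       U_Y = n1*n2 - U_X = 20 - 2 = 18.
Step 4: Ties are present, so use the tie-corrected normal approximation (with continuity correction) for the p-value.
Step 5: p-value = 0.063937; compare to alpha = 0.1. reject H0.

U_X = 2, p = 0.063937, reject H0 at alpha = 0.1.


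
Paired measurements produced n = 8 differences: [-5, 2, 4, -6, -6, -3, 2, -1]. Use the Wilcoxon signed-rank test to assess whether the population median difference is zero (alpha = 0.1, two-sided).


Step 1: Drop any zero differences (none here) and take |d_i|.
|d| = [5, 2, 4, 6, 6, 3, 2, 1]
Step 2: Midrank |d_i| (ties get averaged ranks).
ranks: |5|->6, |2|->2.5, |4|->5, |6|->7.5, |6|->7.5, |3|->4, |2|->2.5, |1|->1
Step 3: Attach original signs; sum ranks with positive sign and with negative sign.
W+ = 2.5 + 5 + 2.5 = 10
W- = 6 + 7.5 + 7.5 + 4 + 1 = 26
(Check: W+ + W- = 36 should equal n(n+1)/2 = 36.)
Step 4: Test statistic W = min(W+, W-) = 10.
Step 5: Ties in |d|, so use the tie-corrected normal approximation.
        E[W] = n(n+1)/4 = 8*9/4 = 18.
        Tie groups: |d|=2 (t=2), |d|=6 (t=2); sum(t^3 - t) = 12.
        Var[W] = n(n+1)(2n+1)/24 - sum(t^3-t)/48 = 1224/24 - 12/48 = 50.75.
        z = (W - E[W]) / sqrt(Var[W]) = (10 - 18) / 7.1239 = -1.1230.
        Two-sided p = 2*Phi(z) = 0.261446.
Step 6: alpha = 0.1. fail to reject H0.

W+ = 10, W- = 26, W = min = 10, p = 0.261446, fail to reject H0.


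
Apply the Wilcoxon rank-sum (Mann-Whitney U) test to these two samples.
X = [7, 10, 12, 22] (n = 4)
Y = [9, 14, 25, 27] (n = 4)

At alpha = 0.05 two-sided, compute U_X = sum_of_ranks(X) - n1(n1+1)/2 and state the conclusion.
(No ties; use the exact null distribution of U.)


Step 1: Combine and sort all 8 observations; assign midranks.
sorted (value, group): (7,X), (9,Y), (10,X), (12,X), (14,Y), (22,X), (25,Y), (27,Y)
ranks: 7->1, 9->2, 10->3, 12->4, 14->5, 22->6, 25->7, 27->8
Step 2: Rank sum for X: R1 = 1 + 3 + 4 + 6 = 14.
Step 3: U_X = R1 - n1(n1+1)/2 = 14 - 4*5/2 = 14 - 10 = 4.
       U_Y = n1*n2 - U_X = 16 - 4 = 12.
Step 4: No ties, so the exact null distribution of U (based on enumerating the C(8,4) = 70 equally likely rank assignments) gives the two-sided p-value.
Step 5: p-value = 0.342857; compare to alpha = 0.05. fail to reject H0.

U_X = 4, p = 0.342857, fail to reject H0 at alpha = 0.05.


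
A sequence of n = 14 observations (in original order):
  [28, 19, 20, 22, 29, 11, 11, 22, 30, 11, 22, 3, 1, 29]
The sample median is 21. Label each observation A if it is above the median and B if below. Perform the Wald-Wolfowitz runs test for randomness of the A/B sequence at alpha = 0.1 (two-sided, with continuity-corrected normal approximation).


Step 1: Compute median = 21; label A = above, B = below.
Labels in order: ABBAABBAABABBA  (n_A = 7, n_B = 7)
Step 2: Count runs R = 9.
Step 3: Under H0 (random ordering), E[R] = 2*n_A*n_B/(n_A+n_B) + 1 = 2*7*7/14 + 1 = 8.0000.
        Var[R] = 2*n_A*n_B*(2*n_A*n_B - n_A - n_B) / ((n_A+n_B)^2 * (n_A+n_B-1)) = 8232/2548 = 3.2308.
        SD[R] = 1.7974.
Step 4: Continuity-corrected z = (R - 0.5 - E[R]) / SD[R] = (9 - 0.5 - 8.0000) / 1.7974 = 0.2782.
Step 5: Two-sided p-value via normal approximation = 2*(1 - Phi(|z|)) = 0.780879.
Step 6: alpha = 0.1. fail to reject H0.

R = 9, z = 0.2782, p = 0.780879, fail to reject H0.


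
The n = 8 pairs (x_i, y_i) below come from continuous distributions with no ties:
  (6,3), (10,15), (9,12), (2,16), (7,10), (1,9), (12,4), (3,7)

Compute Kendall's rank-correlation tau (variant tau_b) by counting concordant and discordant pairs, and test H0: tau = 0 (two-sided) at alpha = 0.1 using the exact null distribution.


Step 1: Enumerate the 28 unordered pairs (i,j) with i<j and classify each by sign(x_j-x_i) * sign(y_j-y_i).
  (1,2):dx=+4,dy=+12->C; (1,3):dx=+3,dy=+9->C; (1,4):dx=-4,dy=+13->D; (1,5):dx=+1,dy=+7->C
  (1,6):dx=-5,dy=+6->D; (1,7):dx=+6,dy=+1->C; (1,8):dx=-3,dy=+4->D; (2,3):dx=-1,dy=-3->C
  (2,4):dx=-8,dy=+1->D; (2,5):dx=-3,dy=-5->C; (2,6):dx=-9,dy=-6->C; (2,7):dx=+2,dy=-11->D
  (2,8):dx=-7,dy=-8->C; (3,4):dx=-7,dy=+4->D; (3,5):dx=-2,dy=-2->C; (3,6):dx=-8,dy=-3->C
  (3,7):dx=+3,dy=-8->D; (3,8):dx=-6,dy=-5->C; (4,5):dx=+5,dy=-6->D; (4,6):dx=-1,dy=-7->C
  (4,7):dx=+10,dy=-12->D; (4,8):dx=+1,dy=-9->D; (5,6):dx=-6,dy=-1->C; (5,7):dx=+5,dy=-6->D
  (5,8):dx=-4,dy=-3->C; (6,7):dx=+11,dy=-5->D; (6,8):dx=+2,dy=-2->D; (7,8):dx=-9,dy=+3->D
Step 2: C = 14, D = 14, total pairs = 28.
Step 3: tau = (C - D)/(n(n-1)/2) = (14 - 14)/28 = 0.000000.
Step 4: Exact two-sided p-value (enumerate n! = 40320 permutations of y under H0): p = 1.000000.
Step 5: alpha = 0.1. fail to reject H0.

tau_b = 0.0000 (C=14, D=14), p = 1.000000, fail to reject H0.


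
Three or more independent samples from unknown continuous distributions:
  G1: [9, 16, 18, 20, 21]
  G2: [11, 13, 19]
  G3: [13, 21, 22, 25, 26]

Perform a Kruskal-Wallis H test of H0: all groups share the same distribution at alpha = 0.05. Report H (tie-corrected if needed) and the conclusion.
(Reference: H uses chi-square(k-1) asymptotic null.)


Step 1: Combine all N = 13 observations and assign midranks.
sorted (value, group, rank): (9,G1,1), (11,G2,2), (13,G2,3.5), (13,G3,3.5), (16,G1,5), (18,G1,6), (19,G2,7), (20,G1,8), (21,G1,9.5), (21,G3,9.5), (22,G3,11), (25,G3,12), (26,G3,13)
Step 2: Sum ranks within each group.
R_1 = 29.5 (n_1 = 5)
R_2 = 12.5 (n_2 = 3)
R_3 = 49 (n_3 = 5)
Step 3: H = 12/(N(N+1)) * sum(R_i^2/n_i) - 3(N+1)
     = 12/(13*14) * (29.5^2/5 + 12.5^2/3 + 49^2/5) - 3*14
     = 0.065934 * 706.333 - 42
     = 4.571429.
Step 4: Ties present; correction factor C = 1 - 12/(13^3 - 13) = 0.994505. Corrected H = 4.571429 / 0.994505 = 4.596685.
Step 5: Under H0, H ~ chi^2(2); p-value = 0.100425.
Step 6: alpha = 0.05. fail to reject H0.

H = 4.5967, df = 2, p = 0.100425, fail to reject H0.


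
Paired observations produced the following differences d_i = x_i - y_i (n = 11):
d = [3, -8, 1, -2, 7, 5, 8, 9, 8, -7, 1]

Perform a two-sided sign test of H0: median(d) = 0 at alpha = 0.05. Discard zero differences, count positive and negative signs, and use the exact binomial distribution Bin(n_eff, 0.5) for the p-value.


Step 1: Discard zero differences. Original n = 11; n_eff = number of nonzero differences = 11.
Nonzero differences (with sign): +3, -8, +1, -2, +7, +5, +8, +9, +8, -7, +1
Step 2: Count signs: positive = 8, negative = 3.
Step 3: Under H0: P(positive) = 0.5, so the number of positives S ~ Bin(11, 0.5).
Step 4: Two-sided exact p-value = sum of Bin(11,0.5) probabilities at or below the observed probability = 0.226562.
Step 5: alpha = 0.05. fail to reject H0.

n_eff = 11, pos = 8, neg = 3, p = 0.226562, fail to reject H0.


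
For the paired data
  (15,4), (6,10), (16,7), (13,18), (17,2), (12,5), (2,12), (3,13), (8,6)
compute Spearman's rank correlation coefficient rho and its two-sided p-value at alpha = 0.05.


Step 1: Rank x and y separately (midranks; no ties here).
rank(x): 15->7, 6->3, 16->8, 13->6, 17->9, 12->5, 2->1, 3->2, 8->4
rank(y): 4->2, 10->6, 7->5, 18->9, 2->1, 5->3, 12->7, 13->8, 6->4
Step 2: d_i = R_x(i) - R_y(i); compute d_i^2.
  (7-2)^2=25, (3-6)^2=9, (8-5)^2=9, (6-9)^2=9, (9-1)^2=64, (5-3)^2=4, (1-7)^2=36, (2-8)^2=36, (4-4)^2=0
sum(d^2) = 192.
Step 3: rho = 1 - 6*192 / (9*(9^2 - 1)) = 1 - 1152/720 = -0.600000.
Step 4: Under H0, t = rho * sqrt((n-2)/(1-rho^2)) = -1.9843 ~ t(7).
Step 5: Two-sided p-value from the t-distribution with 7 df = 0.087623.
Step 6: alpha = 0.05. fail to reject H0.

rho = -0.6000, p = 0.087623, fail to reject H0 at alpha = 0.05.


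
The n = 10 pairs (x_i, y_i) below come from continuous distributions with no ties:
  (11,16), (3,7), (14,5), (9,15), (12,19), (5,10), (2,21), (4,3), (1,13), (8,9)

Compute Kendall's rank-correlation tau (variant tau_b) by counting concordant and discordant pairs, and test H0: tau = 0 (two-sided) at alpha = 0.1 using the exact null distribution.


Step 1: Enumerate the 45 unordered pairs (i,j) with i<j and classify each by sign(x_j-x_i) * sign(y_j-y_i).
  (1,2):dx=-8,dy=-9->C; (1,3):dx=+3,dy=-11->D; (1,4):dx=-2,dy=-1->C; (1,5):dx=+1,dy=+3->C
  (1,6):dx=-6,dy=-6->C; (1,7):dx=-9,dy=+5->D; (1,8):dx=-7,dy=-13->C; (1,9):dx=-10,dy=-3->C
  (1,10):dx=-3,dy=-7->C; (2,3):dx=+11,dy=-2->D; (2,4):dx=+6,dy=+8->C; (2,5):dx=+9,dy=+12->C
  (2,6):dx=+2,dy=+3->C; (2,7):dx=-1,dy=+14->D; (2,8):dx=+1,dy=-4->D; (2,9):dx=-2,dy=+6->D
  (2,10):dx=+5,dy=+2->C; (3,4):dx=-5,dy=+10->D; (3,5):dx=-2,dy=+14->D; (3,6):dx=-9,dy=+5->D
  (3,7):dx=-12,dy=+16->D; (3,8):dx=-10,dy=-2->C; (3,9):dx=-13,dy=+8->D; (3,10):dx=-6,dy=+4->D
  (4,5):dx=+3,dy=+4->C; (4,6):dx=-4,dy=-5->C; (4,7):dx=-7,dy=+6->D; (4,8):dx=-5,dy=-12->C
  (4,9):dx=-8,dy=-2->C; (4,10):dx=-1,dy=-6->C; (5,6):dx=-7,dy=-9->C; (5,7):dx=-10,dy=+2->D
  (5,8):dx=-8,dy=-16->C; (5,9):dx=-11,dy=-6->C; (5,10):dx=-4,dy=-10->C; (6,7):dx=-3,dy=+11->D
  (6,8):dx=-1,dy=-7->C; (6,9):dx=-4,dy=+3->D; (6,10):dx=+3,dy=-1->D; (7,8):dx=+2,dy=-18->D
  (7,9):dx=-1,dy=-8->C; (7,10):dx=+6,dy=-12->D; (8,9):dx=-3,dy=+10->D; (8,10):dx=+4,dy=+6->C
  (9,10):dx=+7,dy=-4->D
Step 2: C = 24, D = 21, total pairs = 45.
Step 3: tau = (C - D)/(n(n-1)/2) = (24 - 21)/45 = 0.066667.
Step 4: Exact two-sided p-value (enumerate n! = 3628800 permutations of y under H0): p = 0.861801.
Step 5: alpha = 0.1. fail to reject H0.

tau_b = 0.0667 (C=24, D=21), p = 0.861801, fail to reject H0.


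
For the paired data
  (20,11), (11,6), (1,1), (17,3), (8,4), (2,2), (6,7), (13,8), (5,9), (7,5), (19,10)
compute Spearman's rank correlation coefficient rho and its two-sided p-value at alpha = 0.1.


Step 1: Rank x and y separately (midranks; no ties here).
rank(x): 20->11, 11->7, 1->1, 17->9, 8->6, 2->2, 6->4, 13->8, 5->3, 7->5, 19->10
rank(y): 11->11, 6->6, 1->1, 3->3, 4->4, 2->2, 7->7, 8->8, 9->9, 5->5, 10->10
Step 2: d_i = R_x(i) - R_y(i); compute d_i^2.
  (11-11)^2=0, (7-6)^2=1, (1-1)^2=0, (9-3)^2=36, (6-4)^2=4, (2-2)^2=0, (4-7)^2=9, (8-8)^2=0, (3-9)^2=36, (5-5)^2=0, (10-10)^2=0
sum(d^2) = 86.
Step 3: rho = 1 - 6*86 / (11*(11^2 - 1)) = 1 - 516/1320 = 0.609091.
Step 4: Under H0, t = rho * sqrt((n-2)/(1-rho^2)) = 2.3040 ~ t(9).
Step 5: Two-sided p-value from the t-distribution with 9 df = 0.046696.
Step 6: alpha = 0.1. reject H0.

rho = 0.6091, p = 0.046696, reject H0 at alpha = 0.1.


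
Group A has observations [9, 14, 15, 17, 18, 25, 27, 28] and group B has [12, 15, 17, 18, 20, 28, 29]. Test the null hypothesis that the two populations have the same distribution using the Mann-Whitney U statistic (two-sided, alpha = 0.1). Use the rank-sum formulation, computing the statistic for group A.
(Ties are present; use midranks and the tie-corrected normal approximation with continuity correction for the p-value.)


Step 1: Combine and sort all 15 observations; assign midranks.
sorted (value, group): (9,X), (12,Y), (14,X), (15,X), (15,Y), (17,X), (17,Y), (18,X), (18,Y), (20,Y), (25,X), (27,X), (28,X), (28,Y), (29,Y)
ranks: 9->1, 12->2, 14->3, 15->4.5, 15->4.5, 17->6.5, 17->6.5, 18->8.5, 18->8.5, 20->10, 25->11, 27->12, 28->13.5, 28->13.5, 29->15
Step 2: Rank sum for X: R1 = 1 + 3 + 4.5 + 6.5 + 8.5 + 11 + 12 + 13.5 = 60.
Step 3: U_X = R1 - n1(n1+1)/2 = 60 - 8*9/2 = 60 - 36 = 24.
       U_Y = n1*n2 - U_X = 56 - 24 = 32.
Step 4: Ties are present, so use the tie-corrected normal approximation (with continuity correction) for the p-value.
Step 5: p-value = 0.684375; compare to alpha = 0.1. fail to reject H0.

U_X = 24, p = 0.684375, fail to reject H0 at alpha = 0.1.


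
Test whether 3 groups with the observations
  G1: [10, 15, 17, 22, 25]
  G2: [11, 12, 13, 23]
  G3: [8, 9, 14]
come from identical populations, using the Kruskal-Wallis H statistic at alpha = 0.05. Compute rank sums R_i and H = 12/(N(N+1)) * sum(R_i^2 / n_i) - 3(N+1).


Step 1: Combine all N = 12 observations and assign midranks.
sorted (value, group, rank): (8,G3,1), (9,G3,2), (10,G1,3), (11,G2,4), (12,G2,5), (13,G2,6), (14,G3,7), (15,G1,8), (17,G1,9), (22,G1,10), (23,G2,11), (25,G1,12)
Step 2: Sum ranks within each group.
R_1 = 42 (n_1 = 5)
R_2 = 26 (n_2 = 4)
R_3 = 10 (n_3 = 3)
Step 3: H = 12/(N(N+1)) * sum(R_i^2/n_i) - 3(N+1)
     = 12/(12*13) * (42^2/5 + 26^2/4 + 10^2/3) - 3*13
     = 0.076923 * 555.133 - 39
     = 3.702564.
Step 4: No ties, so H is used without correction.
Step 5: Under H0, H ~ chi^2(2); p-value = 0.157036.
Step 6: alpha = 0.05. fail to reject H0.

H = 3.7026, df = 2, p = 0.157036, fail to reject H0.


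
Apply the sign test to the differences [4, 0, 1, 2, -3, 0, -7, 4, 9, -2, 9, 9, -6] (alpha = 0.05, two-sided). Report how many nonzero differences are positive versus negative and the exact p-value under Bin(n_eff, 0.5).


Step 1: Discard zero differences. Original n = 13; n_eff = number of nonzero differences = 11.
Nonzero differences (with sign): +4, +1, +2, -3, -7, +4, +9, -2, +9, +9, -6
Step 2: Count signs: positive = 7, negative = 4.
Step 3: Under H0: P(positive) = 0.5, so the number of positives S ~ Bin(11, 0.5).
Step 4: Two-sided exact p-value = sum of Bin(11,0.5) probabilities at or below the observed probability = 0.548828.
Step 5: alpha = 0.05. fail to reject H0.

n_eff = 11, pos = 7, neg = 4, p = 0.548828, fail to reject H0.


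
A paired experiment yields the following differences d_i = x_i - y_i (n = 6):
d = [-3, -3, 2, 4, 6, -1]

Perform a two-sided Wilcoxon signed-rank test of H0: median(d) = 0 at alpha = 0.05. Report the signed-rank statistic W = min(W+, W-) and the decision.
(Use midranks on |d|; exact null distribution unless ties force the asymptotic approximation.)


Step 1: Drop any zero differences (none here) and take |d_i|.
|d| = [3, 3, 2, 4, 6, 1]
Step 2: Midrank |d_i| (ties get averaged ranks).
ranks: |3|->3.5, |3|->3.5, |2|->2, |4|->5, |6|->6, |1|->1
Step 3: Attach original signs; sum ranks with positive sign and with negative sign.
W+ = 2 + 5 + 6 = 13
W- = 3.5 + 3.5 + 1 = 8
(Check: W+ + W- = 21 should equal n(n+1)/2 = 21.)
Step 4: Test statistic W = min(W+, W-) = 8.
Step 5: Ties in |d|, so use the tie-corrected normal approximation.
        E[W] = n(n+1)/4 = 6*7/4 = 10.5.
        Tie groups: |d|=3 (t=2); sum(t^3 - t) = 6.
        Var[W] = n(n+1)(2n+1)/24 - sum(t^3-t)/48 = 546/24 - 6/48 = 22.625.
        z = (W - E[W]) / sqrt(Var[W]) = (8 - 10.5) / 4.7566 = -0.5256.
        Two-sided p = 2*Phi(z) = 0.599174.
Step 6: alpha = 0.05. fail to reject H0.

W+ = 13, W- = 8, W = min = 8, p = 0.599174, fail to reject H0.


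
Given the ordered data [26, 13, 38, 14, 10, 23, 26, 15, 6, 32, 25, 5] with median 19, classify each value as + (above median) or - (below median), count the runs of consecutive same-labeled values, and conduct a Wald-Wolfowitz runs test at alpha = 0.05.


Step 1: Compute median = 19; label A = above, B = below.
Labels in order: ABABBAABBAAB  (n_A = 6, n_B = 6)
Step 2: Count runs R = 8.
Step 3: Under H0 (random ordering), E[R] = 2*n_A*n_B/(n_A+n_B) + 1 = 2*6*6/12 + 1 = 7.0000.
        Var[R] = 2*n_A*n_B*(2*n_A*n_B - n_A - n_B) / ((n_A+n_B)^2 * (n_A+n_B-1)) = 4320/1584 = 2.7273.
        SD[R] = 1.6514.
Step 4: Continuity-corrected z = (R - 0.5 - E[R]) / SD[R] = (8 - 0.5 - 7.0000) / 1.6514 = 0.3028.
Step 5: Two-sided p-value via normal approximation = 2*(1 - Phi(|z|)) = 0.762069.
Step 6: alpha = 0.05. fail to reject H0.

R = 8, z = 0.3028, p = 0.762069, fail to reject H0.


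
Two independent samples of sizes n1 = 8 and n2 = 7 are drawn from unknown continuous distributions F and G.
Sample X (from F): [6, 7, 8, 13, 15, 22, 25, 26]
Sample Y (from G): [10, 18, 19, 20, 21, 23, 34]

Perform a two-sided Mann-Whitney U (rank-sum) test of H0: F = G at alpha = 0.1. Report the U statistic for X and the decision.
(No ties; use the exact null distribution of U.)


Step 1: Combine and sort all 15 observations; assign midranks.
sorted (value, group): (6,X), (7,X), (8,X), (10,Y), (13,X), (15,X), (18,Y), (19,Y), (20,Y), (21,Y), (22,X), (23,Y), (25,X), (26,X), (34,Y)
ranks: 6->1, 7->2, 8->3, 10->4, 13->5, 15->6, 18->7, 19->8, 20->9, 21->10, 22->11, 23->12, 25->13, 26->14, 34->15
Step 2: Rank sum for X: R1 = 1 + 2 + 3 + 5 + 6 + 11 + 13 + 14 = 55.
Step 3: U_X = R1 - n1(n1+1)/2 = 55 - 8*9/2 = 55 - 36 = 19.
       U_Y = n1*n2 - U_X = 56 - 19 = 37.
Step 4: No ties, so the exact null distribution of U (based on enumerating the C(15,8) = 6435 equally likely rank assignments) gives the two-sided p-value.
Step 5: p-value = 0.335664; compare to alpha = 0.1. fail to reject H0.

U_X = 19, p = 0.335664, fail to reject H0 at alpha = 0.1.


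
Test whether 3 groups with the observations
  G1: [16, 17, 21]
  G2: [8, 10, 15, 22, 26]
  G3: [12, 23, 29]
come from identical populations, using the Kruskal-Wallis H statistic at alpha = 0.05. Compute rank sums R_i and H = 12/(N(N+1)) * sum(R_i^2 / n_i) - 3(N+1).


Step 1: Combine all N = 11 observations and assign midranks.
sorted (value, group, rank): (8,G2,1), (10,G2,2), (12,G3,3), (15,G2,4), (16,G1,5), (17,G1,6), (21,G1,7), (22,G2,8), (23,G3,9), (26,G2,10), (29,G3,11)
Step 2: Sum ranks within each group.
R_1 = 18 (n_1 = 3)
R_2 = 25 (n_2 = 5)
R_3 = 23 (n_3 = 3)
Step 3: H = 12/(N(N+1)) * sum(R_i^2/n_i) - 3(N+1)
     = 12/(11*12) * (18^2/3 + 25^2/5 + 23^2/3) - 3*12
     = 0.090909 * 409.333 - 36
     = 1.212121.
Step 4: No ties, so H is used without correction.
Step 5: Under H0, H ~ chi^2(2); p-value = 0.545496.
Step 6: alpha = 0.05. fail to reject H0.

H = 1.2121, df = 2, p = 0.545496, fail to reject H0.


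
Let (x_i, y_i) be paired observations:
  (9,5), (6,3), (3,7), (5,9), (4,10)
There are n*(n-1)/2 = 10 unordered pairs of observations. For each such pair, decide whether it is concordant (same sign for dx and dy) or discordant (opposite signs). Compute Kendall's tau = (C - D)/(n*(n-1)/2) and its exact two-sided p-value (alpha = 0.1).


Step 1: Enumerate the 10 unordered pairs (i,j) with i<j and classify each by sign(x_j-x_i) * sign(y_j-y_i).
  (1,2):dx=-3,dy=-2->C; (1,3):dx=-6,dy=+2->D; (1,4):dx=-4,dy=+4->D; (1,5):dx=-5,dy=+5->D
  (2,3):dx=-3,dy=+4->D; (2,4):dx=-1,dy=+6->D; (2,5):dx=-2,dy=+7->D; (3,4):dx=+2,dy=+2->C
  (3,5):dx=+1,dy=+3->C; (4,5):dx=-1,dy=+1->D
Step 2: C = 3, D = 7, total pairs = 10.
Step 3: tau = (C - D)/(n(n-1)/2) = (3 - 7)/10 = -0.400000.
Step 4: Exact two-sided p-value (enumerate n! = 120 permutations of y under H0): p = 0.483333.
Step 5: alpha = 0.1. fail to reject H0.

tau_b = -0.4000 (C=3, D=7), p = 0.483333, fail to reject H0.


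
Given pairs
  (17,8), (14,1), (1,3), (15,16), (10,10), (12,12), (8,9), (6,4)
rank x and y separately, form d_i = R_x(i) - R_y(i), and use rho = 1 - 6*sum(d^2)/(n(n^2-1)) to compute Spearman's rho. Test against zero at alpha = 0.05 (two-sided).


Step 1: Rank x and y separately (midranks; no ties here).
rank(x): 17->8, 14->6, 1->1, 15->7, 10->4, 12->5, 8->3, 6->2
rank(y): 8->4, 1->1, 3->2, 16->8, 10->6, 12->7, 9->5, 4->3
Step 2: d_i = R_x(i) - R_y(i); compute d_i^2.
  (8-4)^2=16, (6-1)^2=25, (1-2)^2=1, (7-8)^2=1, (4-6)^2=4, (5-7)^2=4, (3-5)^2=4, (2-3)^2=1
sum(d^2) = 56.
Step 3: rho = 1 - 6*56 / (8*(8^2 - 1)) = 1 - 336/504 = 0.333333.
Step 4: Under H0, t = rho * sqrt((n-2)/(1-rho^2)) = 0.8660 ~ t(6).
Step 5: Two-sided p-value from the t-distribution with 6 df = 0.419753.
Step 6: alpha = 0.05. fail to reject H0.

rho = 0.3333, p = 0.419753, fail to reject H0 at alpha = 0.05.


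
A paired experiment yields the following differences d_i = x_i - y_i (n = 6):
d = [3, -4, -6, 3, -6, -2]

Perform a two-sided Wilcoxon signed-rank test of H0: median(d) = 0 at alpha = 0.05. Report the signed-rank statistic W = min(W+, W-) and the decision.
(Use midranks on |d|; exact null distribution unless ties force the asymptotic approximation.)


Step 1: Drop any zero differences (none here) and take |d_i|.
|d| = [3, 4, 6, 3, 6, 2]
Step 2: Midrank |d_i| (ties get averaged ranks).
ranks: |3|->2.5, |4|->4, |6|->5.5, |3|->2.5, |6|->5.5, |2|->1
Step 3: Attach original signs; sum ranks with positive sign and with negative sign.
W+ = 2.5 + 2.5 = 5
W- = 4 + 5.5 + 5.5 + 1 = 16
(Check: W+ + W- = 21 should equal n(n+1)/2 = 21.)
Step 4: Test statistic W = min(W+, W-) = 5.
Step 5: Ties in |d|, so use the tie-corrected normal approximation.
        E[W] = n(n+1)/4 = 6*7/4 = 10.5.
        Tie groups: |d|=3 (t=2), |d|=6 (t=2); sum(t^3 - t) = 12.
        Var[W] = n(n+1)(2n+1)/24 - sum(t^3-t)/48 = 546/24 - 12/48 = 22.5.
        z = (W - E[W]) / sqrt(Var[W]) = (5 - 10.5) / 4.7434 = -1.1595.
        Two-sided p = 2*Phi(z) = 0.246252.
Step 6: alpha = 0.05. fail to reject H0.

W+ = 5, W- = 16, W = min = 5, p = 0.246252, fail to reject H0.


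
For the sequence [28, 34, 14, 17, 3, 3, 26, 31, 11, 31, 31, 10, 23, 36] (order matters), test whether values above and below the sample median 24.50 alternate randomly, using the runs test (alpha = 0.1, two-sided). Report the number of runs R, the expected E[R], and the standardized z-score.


Step 1: Compute median = 24.50; label A = above, B = below.
Labels in order: AABBBBAABAABBA  (n_A = 7, n_B = 7)
Step 2: Count runs R = 7.
Step 3: Under H0 (random ordering), E[R] = 2*n_A*n_B/(n_A+n_B) + 1 = 2*7*7/14 + 1 = 8.0000.
        Var[R] = 2*n_A*n_B*(2*n_A*n_B - n_A - n_B) / ((n_A+n_B)^2 * (n_A+n_B-1)) = 8232/2548 = 3.2308.
        SD[R] = 1.7974.
Step 4: Continuity-corrected z = (R + 0.5 - E[R]) / SD[R] = (7 + 0.5 - 8.0000) / 1.7974 = -0.2782.
Step 5: Two-sided p-value via normal approximation = 2*(1 - Phi(|z|)) = 0.780879.
Step 6: alpha = 0.1. fail to reject H0.

R = 7, z = -0.2782, p = 0.780879, fail to reject H0.
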